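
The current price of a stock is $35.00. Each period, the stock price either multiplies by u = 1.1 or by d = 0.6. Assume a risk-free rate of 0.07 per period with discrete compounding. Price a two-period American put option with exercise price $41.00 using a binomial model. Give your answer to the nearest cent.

Risk-neutral probability p = (1 + 0.07 − 0.6)/(1.1 − 0.6) = 0.4700/0.5000 = 0.9400
Terminal stock prices: S_uu = 42.35, S_ud = 23.1, S_dd = 12.6
Terminal payoffs (K − S): max(-1.35, 0) = 0, max(17.9, 0) = 17.9, max(28.4, 0) = 28.4
Node u (S = 38.5): continuation = 1/1.07·[0.9400·0.0000 + 0.0600·17.9000] = 1.0037; exercise value = 2.5000 > continuation, so V_u = 2.5000 (exercise)
Node d (S = 21): continuation = 1/1.07·[0.9400·17.9000 + 0.0600·28.4000] = 17.3178; exercise value = 20.0000 > continuation, so V_d = 20.0000 (exercise)
Node 0 (S = 35): continuation = 1/1.07·[0.9400·2.5000 + 0.0600·20.0000] = 3.3178; exercise value = 6.0000 > continuation, so V_0 = 6.0000 (exercise)

$6.00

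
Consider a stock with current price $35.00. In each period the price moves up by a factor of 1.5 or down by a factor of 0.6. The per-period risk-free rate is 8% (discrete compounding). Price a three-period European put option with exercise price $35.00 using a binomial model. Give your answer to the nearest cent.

Risk-neutral probability p = (1 + 0.08 − 0.6)/(1.5 − 0.6) = 0.4800/0.9000 = 0.5333
Terminal stock prices: S_uuu = 118.1, S_uud = 47.25, S_udd = 18.9, S_ddd = 7.56
Terminal payoffs (K − S): max(-83.12, 0) = 0, max(-12.25, 0) = 0, max(16.1, 0) = 16.1, max(27.44, 0) = 27.44
Node uu (S = 78.75): V_uu = 1/1.08·[0.5333·0.0000 + 0.4667·0.0000] = 0.0000
Node ud (S = 31.5): V_ud = 1/1.08·[0.5333·0.0000 + 0.4667·16.1000] = 6.9568
Node dd (S = 12.6): V_dd = 1/1.08·[0.5333·16.1000 + 0.4667·27.4400] = 19.8074
Node u (S = 52.5): V_u = 1/1.08·[0.5333·0.0000 + 0.4667·6.9568] = 3.0060
Node d (S = 21): V_d = 1/1.08·[0.5333·6.9568 + 0.4667·19.8074] = 11.9942
Node 0 (S = 35): V_0 = 1/1.08·[0.5333·3.0060 + 0.4667·11.9942] = 6.6671

$6.67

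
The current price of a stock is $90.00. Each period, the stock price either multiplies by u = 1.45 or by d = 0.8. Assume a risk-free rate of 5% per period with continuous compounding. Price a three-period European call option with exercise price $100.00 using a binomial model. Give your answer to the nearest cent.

$20.83

Risk-neutral probability p = (e^0.05 − 0.8)/(1.45 − 0.8) = 0.2513/0.6500 = 0.3866
Terminal stock prices: S_uuu = 274.4, S_uud = 151.4, S_udd = 83.52, S_ddd = 46.08
Terminal payoffs (S − K): max(174.4, 0) = 174.4, max(51.38, 0) = 51.38, max(-16.48, 0) = 0, max(-53.92, 0) = 0
Node uu (S = 189.2): V_uu = e^(−0.05)·[0.3866·174.3762 + 0.6134·51.3800] = 94.1021
Node ud (S = 104.4): V_ud = e^(−0.05)·[0.3866·51.3800 + 0.6134·0.0000] = 18.8933
Node dd (S = 57.6): V_dd = e^(−0.05)·[0.3866·0.0000 + 0.6134·0.0000] = 0.0000
Node u (S = 130.5): V_u = e^(−0.05)·[0.3866·94.1021 + 0.6134·18.8933] = 45.6275
Node d (S = 72): V_d = e^(−0.05)·[0.3866·18.8933 + 0.6134·0.0000] = 6.9474
Node 0 (S = 90): V_0 = e^(−0.05)·[0.3866·45.6275 + 0.6134·6.9474] = 20.8319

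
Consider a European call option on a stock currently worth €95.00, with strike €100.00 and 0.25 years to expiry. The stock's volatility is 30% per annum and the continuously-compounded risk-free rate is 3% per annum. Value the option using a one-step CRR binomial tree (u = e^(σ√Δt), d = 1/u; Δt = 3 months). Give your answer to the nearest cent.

€5.02

CRR parameters: u = e^(σ√Δt) = e^(0.3·√0.25) = 1.1618, d = 1/u = 0.8607
Per-period rate: rΔt = 0.03·0.25 = 0.0075, so R = e^0.0075 = 1.0075
Risk-neutral probability p = (e^0.0075 − 0.8607)/(1.1618 − 0.8607) = 0.1468/0.3011 = 0.4876
Terminal stock prices: S_u = 110.4, S_d = 81.77
Terminal payoffs (S − K): max(10.37, 0) = 10.37, max(-18.23, 0) = 0
Node 0 (S = 95): V_0 = e^(−0.0075)·[0.4876·10.3743 + 0.5124·0.0000] = 5.0204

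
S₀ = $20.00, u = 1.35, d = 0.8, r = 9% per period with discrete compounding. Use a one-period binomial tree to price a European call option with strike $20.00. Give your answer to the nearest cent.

Risk-neutral probability p = (1 + 0.09 − 0.8)/(1.35 − 0.8) = 0.2900/0.5500 = 0.5273
Terminal stock prices: S_u = 27, S_d = 16
Terminal payoffs (S − K): max(7, 0) = 7, max(-4, 0) = 0
Node 0 (S = 20): V_0 = 1/1.09·[0.5273·7.0000 + 0.4727·0.0000] = 3.3862

$3.39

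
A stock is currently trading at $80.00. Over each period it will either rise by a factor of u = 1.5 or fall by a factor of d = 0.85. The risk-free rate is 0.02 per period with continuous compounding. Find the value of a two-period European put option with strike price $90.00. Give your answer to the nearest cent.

Risk-neutral probability p = (e^0.02 − 0.85)/(1.5 − 0.85) = 0.1702/0.6500 = 0.2618
Terminal stock prices: S_uu = 180, S_ud = 102, S_dd = 57.8
Terminal payoffs (K − S): max(-90, 0) = 0, max(-12, 0) = 0, max(32.2, 0) = 32.2
Node u (S = 120): V_u = e^(−0.02)·[0.2618·0.0000 + 0.7382·0.0000] = 0.0000
Node d (S = 68): V_d = e^(−0.02)·[0.2618·0.0000 + 0.7382·32.2000] = 23.2978
Node 0 (S = 80): V_0 = e^(−0.02)·[0.2618·0.0000 + 0.7382·23.2978] = 16.8568

$16.86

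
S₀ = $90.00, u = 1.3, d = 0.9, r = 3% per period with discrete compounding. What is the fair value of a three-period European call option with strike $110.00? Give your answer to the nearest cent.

Risk-neutral probability p = (1 + 0.03 − 0.9)/(1.3 − 0.9) = 0.1300/0.4000 = 0.3250
Terminal stock prices: S_uuu = 197.7, S_uud = 136.9, S_udd = 94.77, S_ddd = 65.61
Terminal payoffs (S − K): max(87.73, 0) = 87.73, max(26.89, 0) = 26.89, max(-15.23, 0) = 0, max(-44.39, 0) = 0
Node uu (S = 152.1): V_uu = 1/1.03·[0.3250·87.7300 + 0.6750·26.8900] = 45.3039
Node ud (S = 105.3): V_ud = 1/1.03·[0.3250·26.8900 + 0.6750·0.0000] = 8.4847
Node dd (S = 72.9): V_dd = 1/1.03·[0.3250·0.0000 + 0.6750·0.0000] = 0.0000
Node u (S = 117): V_u = 1/1.03·[0.3250·45.3039 + 0.6750·8.4847] = 19.8553
Node d (S = 81): V_d = 1/1.03·[0.3250·8.4847 + 0.6750·0.0000] = 2.6772
Node 0 (S = 90): V_0 = 1/1.03·[0.3250·19.8553 + 0.6750·2.6772] = 8.0195

$8.02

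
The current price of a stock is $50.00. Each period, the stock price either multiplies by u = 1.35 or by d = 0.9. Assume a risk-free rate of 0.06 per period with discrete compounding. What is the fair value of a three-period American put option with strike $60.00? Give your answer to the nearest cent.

$10.00

Risk-neutral probability p = (1 + 0.06 − 0.9)/(1.35 − 0.9) = 0.1600/0.4500 = 0.3556
Terminal stock prices: S_uuu = 123, S_uud = 82.01, S_udd = 54.68, S_ddd = 36.45
Terminal payoffs (K − S): max(-63.02, 0) = 0, max(-22.01, 0) = 0, max(5.325, 0) = 5.325, max(23.55, 0) = 23.55
Node uu (S = 91.13): continuation = 1/1.06·[0.3556·0.0000 + 0.6444·0.0000] = 0.0000; exercise value = 0.0000 ≤ continuation, so V_uu = 0.0000
Node ud (S = 60.75): continuation = 1/1.06·[0.3556·0.0000 + 0.6444·5.3250] = 3.2374; exercise value = 0.0000 ≤ continuation, so V_ud = 3.2374
Node dd (S = 40.5): continuation = 1/1.06·[0.3556·5.3250 + 0.6444·23.5500] = 16.1038; exercise value = 19.5000 > continuation, so V_dd = 19.5000 (exercise)
Node u (S = 67.5): continuation = 1/1.06·[0.3556·0.0000 + 0.6444·3.2374] = 1.9682; exercise value = 0.0000 ≤ continuation, so V_u = 1.9682
Node d (S = 45): continuation = 1/1.06·[0.3556·3.2374 + 0.6444·19.5000] = 12.9413; exercise value = 15.0000 > continuation, so V_d = 15.0000 (exercise)
Node 0 (S = 50): continuation = 1/1.06·[0.3556·1.9682 + 0.6444·15.0000] = 9.7797; exercise value = 10.0000 > continuation, so V_0 = 10.0000 (exercise)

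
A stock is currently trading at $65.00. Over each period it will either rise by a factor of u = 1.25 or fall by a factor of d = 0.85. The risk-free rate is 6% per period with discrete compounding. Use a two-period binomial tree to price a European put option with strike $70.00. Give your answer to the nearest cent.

$5.04

Risk-neutral probability p = (1 + 0.06 − 0.85)/(1.25 − 0.85) = 0.2100/0.4000 = 0.5250
Terminal stock prices: S_uu = 101.6, S_ud = 69.06, S_dd = 46.96
Terminal payoffs (K − S): max(-31.56, 0) = 0, max(0.9375, 0) = 0.9375, max(23.04, 0) = 23.04
Node u (S = 81.25): V_u = 1/1.06·[0.5250·0.0000 + 0.4750·0.9375] = 0.4201
Node d (S = 55.25): V_d = 1/1.06·[0.5250·0.9375 + 0.4750·23.0375] = 10.7877
Node 0 (S = 65): V_0 = 1/1.06·[0.5250·0.4201 + 0.4750·10.7877] = 5.0422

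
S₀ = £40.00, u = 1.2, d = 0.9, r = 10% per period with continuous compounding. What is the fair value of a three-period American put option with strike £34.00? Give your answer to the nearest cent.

£0.13

Risk-neutral probability p = (e^0.1 − 0.9)/(1.2 − 0.9) = 0.2052/0.3000 = 0.6839
Terminal stock prices: S_uuu = 69.12, S_uud = 51.84, S_udd = 38.88, S_ddd = 29.16
Terminal payoffs (K − S): max(-35.12, 0) = 0, max(-17.84, 0) = 0, max(-4.88, 0) = 0, max(4.84, 0) = 4.84
Node uu (S = 57.6): continuation = e^(−0.1)·[0.6839·0.0000 + 0.3161·0.0000] = 0.0000; exercise value = 0.0000 ≤ continuation, so V_uu = 0.0000
Node ud (S = 43.2): continuation = e^(−0.1)·[0.6839·0.0000 + 0.3161·0.0000] = 0.0000; exercise value = 0.0000 ≤ continuation, so V_ud = 0.0000
Node dd (S = 32.4): continuation = e^(−0.1)·[0.6839·0.0000 + 0.3161·4.8400] = 1.3843; exercise value = 1.6000 > continuation, so V_dd = 1.6000 (exercise)
Node u (S = 48): continuation = e^(−0.1)·[0.6839·0.0000 + 0.3161·0.0000] = 0.0000; exercise value = 0.0000 ≤ continuation, so V_u = 0.0000
Node d (S = 36): continuation = e^(−0.1)·[0.6839·0.0000 + 0.3161·1.6000] = 0.4576; exercise value = 0.0000 ≤ continuation, so V_d = 0.4576
Node 0 (S = 40): continuation = e^(−0.1)·[0.6839·0.0000 + 0.3161·0.4576] = 0.1309; exercise value = 0.0000 ≤ continuation, so V_0 = 0.1309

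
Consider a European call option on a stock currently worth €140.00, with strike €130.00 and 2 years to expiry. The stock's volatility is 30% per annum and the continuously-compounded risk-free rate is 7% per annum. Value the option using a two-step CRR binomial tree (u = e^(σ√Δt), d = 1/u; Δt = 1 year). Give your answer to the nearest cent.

CRR parameters: u = e^(σ√Δt) = e^(0.3·√1) = 1.3499, d = 1/u = 0.7408
Per-period rate: rΔt = 0.07·1 = 0.07, so R = e^0.07 = 1.0725
Risk-neutral probability p = (e^0.07 − 0.7408)/(1.3499 − 0.7408) = 0.3317/0.6090 = 0.5446
Terminal stock prices: S_uu = 255.1, S_ud = 140, S_dd = 76.83
Terminal payoffs (S − K): max(125.1, 0) = 125.1, max(10, 0) = 10, max(-53.17, 0) = 0
Node u (S = 189): V_u = e^(−0.07)·[0.5446·125.0966 + 0.4554·10.0000] = 67.7690
Node d (S = 103.7): V_d = e^(−0.07)·[0.5446·10.0000 + 0.4554·0.0000] = 5.0779
Node 0 (S = 140): V_0 = e^(−0.07)·[0.5446·67.7690 + 0.4554·5.0779] = 36.5686

€36.57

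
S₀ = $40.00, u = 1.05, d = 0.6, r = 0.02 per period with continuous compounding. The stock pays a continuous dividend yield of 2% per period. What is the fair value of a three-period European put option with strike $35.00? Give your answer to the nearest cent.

$2.77

Per-period risk-free factor R = e^0.02 = 1.0202; dividend-adjusted growth = e^(0.02−0.02) = 1.0000.
Risk-neutral probability p = (1.0000 − 0.6)/(1.05 − 0.6) = 0.4000/0.4500 = 0.8889
Terminal stock prices: S_uuu = 46.31, S_uud = 26.46, S_udd = 15.12, S_ddd = 8.64
Terminal payoffs (K − S): max(-11.31, 0) = 0, max(8.54, 0) = 8.54, max(19.88, 0) = 19.88, max(26.36, 0) = 26.36
Node uu (S = 44.1): V_uu = e^(−0.02)·[0.8889·0.0000 + 0.1111·8.5400] = 0.9301
Node ud (S = 25.2): V_ud = e^(−0.02)·[0.8889·8.5400 + 0.1111·19.8800] = 9.6059
Node dd (S = 14.4): V_dd = e^(−0.02)·[0.8889·19.8800 + 0.1111·26.3600] = 20.1921
Node u (S = 42): V_u = e^(−0.02)·[0.8889·0.9301 + 0.1111·9.6059] = 1.8566
Node d (S = 24): V_d = e^(−0.02)·[0.8889·9.6059 + 0.1111·20.1921] = 10.5687
Node 0 (S = 40): V_0 = e^(−0.02)·[0.8889·1.8566 + 0.1111·10.5687] = 2.7687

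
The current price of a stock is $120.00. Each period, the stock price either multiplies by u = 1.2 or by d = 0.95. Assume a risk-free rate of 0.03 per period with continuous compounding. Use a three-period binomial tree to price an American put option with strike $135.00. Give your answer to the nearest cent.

Risk-neutral probability p = (e^0.03 − 0.95)/(1.2 − 0.95) = 0.0805/0.2500 = 0.3218
Terminal stock prices: S_uuu = 207.4, S_uud = 164.2, S_udd = 130, S_ddd = 102.9
Terminal payoffs (K − S): max(-72.36, 0) = 0, max(-29.16, 0) = 0, max(5.04, 0) = 5.04, max(32.12, 0) = 32.12
Node uu (S = 172.8): continuation = e^(−0.03)·[0.3218·0.0000 + 0.6782·0.0000] = 0.0000; exercise value = 0.0000 ≤ continuation, so V_uu = 0.0000
Node ud (S = 136.8): continuation = e^(−0.03)·[0.3218·0.0000 + 0.6782·5.0400] = 3.3170; exercise value = 0.0000 ≤ continuation, so V_ud = 3.3170
Node dd (S = 108.3): continuation = e^(−0.03)·[0.3218·5.0400 + 0.6782·32.1150] = 22.7101; exercise value = 26.7000 > continuation, so V_dd = 26.7000 (exercise)
Node u (S = 144): continuation = e^(−0.03)·[0.3218·0.0000 + 0.6782·3.3170] = 2.1831; exercise value = 0.0000 ≤ continuation, so V_u = 2.1831
Node d (S = 114): continuation = e^(−0.03)·[0.3218·3.3170 + 0.6782·26.7000] = 18.6082; exercise value = 21.0000 > continuation, so V_d = 21.0000 (exercise)
Node 0 (S = 120): continuation = e^(−0.03)·[0.3218·2.1831 + 0.6782·21.0000] = 14.5027; exercise value = 15.0000 > continuation, so V_0 = 15.0000 (exercise)

$15.00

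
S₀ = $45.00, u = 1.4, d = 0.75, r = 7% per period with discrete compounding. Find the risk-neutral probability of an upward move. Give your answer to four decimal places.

Risk-neutral probability p = (1 + 0.07 − 0.75)/(1.4 − 0.75) = 0.3200/0.6500 = 0.4923

p = 0.4923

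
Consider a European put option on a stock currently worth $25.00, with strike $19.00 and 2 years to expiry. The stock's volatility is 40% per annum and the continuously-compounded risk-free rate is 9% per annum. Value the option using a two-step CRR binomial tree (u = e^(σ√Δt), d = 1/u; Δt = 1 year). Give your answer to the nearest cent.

$1.52

CRR parameters: u = e^(σ√Δt) = e^(0.4·√1) = 1.4918, d = 1/u = 0.6703
Per-period rate: rΔt = 0.09·1 = 0.09, so R = e^0.09 = 1.0942
Risk-neutral probability p = (e^0.09 − 0.6703)/(1.4918 − 0.6703) = 0.4239/0.8215 = 0.5159
Terminal stock prices: S_uu = 55.64, S_ud = 25, S_dd = 11.23
Terminal payoffs (K − S): max(-36.64, 0) = 0, max(-6, 0) = 0, max(7.767, 0) = 7.767
Node u (S = 37.3): V_u = e^(−0.09)·[0.5159·0.0000 + 0.4841·0.0000] = 0.0000
Node d (S = 16.76): V_d = e^(−0.09)·[0.5159·0.0000 + 0.4841·7.7668] = 3.4359
Node 0 (S = 25): V_0 = e^(−0.09)·[0.5159·0.0000 + 0.4841·3.4359] = 1.5200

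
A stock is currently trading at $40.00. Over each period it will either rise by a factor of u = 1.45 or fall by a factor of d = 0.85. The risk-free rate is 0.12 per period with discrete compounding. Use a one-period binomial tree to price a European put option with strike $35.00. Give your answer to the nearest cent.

Risk-neutral probability p = (1 + 0.12 − 0.85)/(1.45 − 0.85) = 0.2700/0.6000 = 0.4500
Terminal stock prices: S_u = 58, S_d = 34
Terminal payoffs (K − S): max(-23, 0) = 0, max(1, 0) = 1
Node 0 (S = 40): V_0 = 1/1.12·[0.4500·0.0000 + 0.5500·1.0000] = 0.4911

$0.49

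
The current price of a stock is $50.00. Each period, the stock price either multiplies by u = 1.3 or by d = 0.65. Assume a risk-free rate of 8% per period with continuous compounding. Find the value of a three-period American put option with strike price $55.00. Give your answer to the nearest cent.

Risk-neutral probability p = (e^0.08 − 0.65)/(1.3 − 0.65) = 0.4333/0.6500 = 0.6666
Terminal stock prices: S_uuu = 109.9, S_uud = 54.93, S_udd = 27.46, S_ddd = 13.73
Terminal payoffs (K − S): max(-54.85, 0) = 0, max(0.075, 0) = 0.075, max(27.54, 0) = 27.54, max(41.27, 0) = 41.27
Node uu (S = 84.5): continuation = e^(−0.08)·[0.6666·0.0000 + 0.3334·0.0750] = 0.0231; exercise value = 0.0000 ≤ continuation, so V_uu = 0.0231
Node ud (S = 42.25): continuation = e^(−0.08)·[0.6666·0.0750 + 0.3334·27.5375] = 8.5214; exercise value = 12.7500 > continuation, so V_ud = 12.7500 (exercise)
Node dd (S = 21.13): continuation = e^(−0.08)·[0.6666·27.5375 + 0.3334·41.2687] = 29.6464; exercise value = 33.8750 > continuation, so V_dd = 33.8750 (exercise)
Node u (S = 65): continuation = e^(−0.08)·[0.6666·0.0231 + 0.3334·12.7500] = 3.9383; exercise value = 0.0000 ≤ continuation, so V_u = 3.9383
Node d (S = 32.5): continuation = e^(−0.08)·[0.6666·12.7500 + 0.3334·33.8750] = 18.2714; exercise value = 22.5000 > continuation, so V_d = 22.5000 (exercise)
Node 0 (S = 50): continuation = e^(−0.08)·[0.6666·3.9383 + 0.3334·22.5000] = 9.3483; exercise value = 5.0000 ≤ continuation, so V_0 = 9.3483

$9.35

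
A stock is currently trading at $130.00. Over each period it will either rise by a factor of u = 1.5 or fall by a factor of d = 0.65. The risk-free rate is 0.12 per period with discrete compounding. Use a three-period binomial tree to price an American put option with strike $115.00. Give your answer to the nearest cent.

$14.74

Risk-neutral probability p = (1 + 0.12 − 0.65)/(1.5 − 0.65) = 0.4700/0.8500 = 0.5529
Terminal stock prices: S_uuu = 438.8, S_uud = 190.1, S_udd = 82.39, S_ddd = 35.7
Terminal payoffs (K − S): max(-323.8, 0) = 0, max(-75.12, 0) = 0, max(32.61, 0) = 32.61, max(79.3, 0) = 79.3
Node uu (S = 292.5): continuation = 1/1.12·[0.5529·0.0000 + 0.4471·0.0000] = 0.0000; exercise value = 0.0000 ≤ continuation, so V_uu = 0.0000
Node ud (S = 126.8): continuation = 1/1.12·[0.5529·0.0000 + 0.4471·32.6125] = 13.0176; exercise value = 0.0000 ≤ continuation, so V_ud = 13.0176
Node dd (S = 54.93): continuation = 1/1.12·[0.5529·32.6125 + 0.4471·79.2987] = 47.7536; exercise value = 60.0750 > continuation, so V_dd = 60.0750 (exercise)
Node u (S = 195): continuation = 1/1.12·[0.5529·0.0000 + 0.4471·13.0176] = 5.1961; exercise value = 0.0000 ≤ continuation, so V_u = 5.1961
Node d (S = 84.5): continuation = 1/1.12·[0.5529·13.0176 + 0.4471·60.0750] = 30.4063; exercise value = 30.5000 > continuation, so V_d = 30.5000 (exercise)
Node 0 (S = 130): continuation = 1/1.12·[0.5529·5.1961 + 0.4471·30.5000] = 14.7397; exercise value = 0.0000 ≤ continuation, so V_0 = 14.7397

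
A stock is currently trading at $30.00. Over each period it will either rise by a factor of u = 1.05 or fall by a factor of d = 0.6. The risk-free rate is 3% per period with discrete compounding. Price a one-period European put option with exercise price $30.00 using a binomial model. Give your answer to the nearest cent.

$0.52

Risk-neutral probability p = (1 + 0.03 − 0.6)/(1.05 − 0.6) = 0.4300/0.4500 = 0.9556
Terminal stock prices: S_u = 31.5, S_d = 18
Terminal payoffs (K − S): max(-1.5, 0) = 0, max(12, 0) = 12
Node 0 (S = 30): V_0 = 1/1.03·[0.9556·0.0000 + 0.0444·12.0000] = 0.5178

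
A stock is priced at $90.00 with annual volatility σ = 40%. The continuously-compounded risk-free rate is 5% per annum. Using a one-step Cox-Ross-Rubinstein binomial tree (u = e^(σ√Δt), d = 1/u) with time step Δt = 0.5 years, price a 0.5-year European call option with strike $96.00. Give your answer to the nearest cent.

CRR parameters: u = e^(σ√Δt) = e^(0.4·√0.5) = 1.3269, d = 1/u = 0.7536
Per-period rate: rΔt = 0.05·0.5 = 0.025, so R = e^0.025 = 1.0253
Risk-neutral probability p = (e^0.025 − 0.7536)/(1.3269 − 0.7536) = 0.2717/0.5733 = 0.4739
Terminal stock prices: S_u = 119.4, S_d = 67.83
Terminal payoffs (S − K): max(23.42, 0) = 23.42, max(-28.17, 0) = 0
Node 0 (S = 90): V_0 = e^(−0.025)·[0.4739·23.4207 + 0.5261·0.0000] = 10.8254

$10.83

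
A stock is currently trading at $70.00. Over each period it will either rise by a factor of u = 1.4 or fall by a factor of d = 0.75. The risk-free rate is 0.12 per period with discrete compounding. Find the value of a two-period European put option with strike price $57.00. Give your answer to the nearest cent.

$2.61

Risk-neutral probability p = (1 + 0.12 − 0.75)/(1.4 − 0.75) = 0.3700/0.6500 = 0.5692
Terminal stock prices: S_uu = 137.2, S_ud = 73.5, S_dd = 39.38
Terminal payoffs (K − S): max(-80.2, 0) = 0, max(-16.5, 0) = 0, max(17.62, 0) = 17.62
Node u (S = 98): V_u = 1/1.12·[0.5692·0.0000 + 0.4308·0.0000] = 0.0000
Node d (S = 52.5): V_d = 1/1.12·[0.5692·0.0000 + 0.4308·17.6250] = 6.7788
Node 0 (S = 70): V_0 = 1/1.12·[0.5692·0.0000 + 0.4308·6.7788] = 2.6072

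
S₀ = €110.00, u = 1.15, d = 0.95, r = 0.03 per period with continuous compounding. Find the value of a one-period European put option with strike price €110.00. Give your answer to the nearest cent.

€3.19

Risk-neutral probability p = (e^0.03 − 0.95)/(1.15 − 0.95) = 0.0805/0.2000 = 0.4023
Terminal stock prices: S_u = 126.5, S_d = 104.5
Terminal payoffs (K − S): max(-16.5, 0) = 0, max(5.5, 0) = 5.5
Node 0 (S = 110): V_0 = e^(−0.03)·[0.4023·0.0000 + 0.5977·5.5000] = 3.1903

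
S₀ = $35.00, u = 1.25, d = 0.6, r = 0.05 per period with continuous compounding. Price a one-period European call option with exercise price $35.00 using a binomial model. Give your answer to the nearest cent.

$5.78

Risk-neutral probability p = (e^0.05 − 0.6)/(1.25 − 0.6) = 0.4513/0.6500 = 0.6943
Terminal stock prices: S_u = 43.75, S_d = 21
Terminal payoffs (S − K): max(8.75, 0) = 8.75, max(-14, 0) = 0
Node 0 (S = 35): V_0 = e^(−0.05)·[0.6943·8.7500 + 0.3057·0.0000] = 5.7785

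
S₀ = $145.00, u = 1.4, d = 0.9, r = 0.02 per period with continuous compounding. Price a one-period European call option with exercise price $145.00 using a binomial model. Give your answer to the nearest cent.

Risk-neutral probability p = (e^0.02 − 0.9)/(1.4 − 0.9) = 0.1202/0.5000 = 0.2404
Terminal stock prices: S_u = 203, S_d = 130.5
Terminal payoffs (S − K): max(58, 0) = 58, max(-14.5, 0) = 0
Node 0 (S = 145): V_0 = e^(−0.02)·[0.2404·58.0000 + 0.7596·0.0000] = 13.6673

$13.67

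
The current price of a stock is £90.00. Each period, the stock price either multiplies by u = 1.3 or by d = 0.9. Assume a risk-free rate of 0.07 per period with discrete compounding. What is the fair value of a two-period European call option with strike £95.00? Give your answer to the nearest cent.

£13.41

Risk-neutral probability p = (1 + 0.07 − 0.9)/(1.3 − 0.9) = 0.1700/0.4000 = 0.4250
Terminal stock prices: S_uu = 152.1, S_ud = 105.3, S_dd = 72.9
Terminal payoffs (S − K): max(57.1, 0) = 57.1, max(10.3, 0) = 10.3, max(-22.1, 0) = 0
Node u (S = 117): V_u = 1/1.07·[0.4250·57.1000 + 0.5750·10.3000] = 28.2150
Node d (S = 81): V_d = 1/1.07·[0.4250·10.3000 + 0.5750·0.0000] = 4.0911
Node 0 (S = 90): V_0 = 1/1.07·[0.4250·28.2150 + 0.5750·4.0911] = 13.4054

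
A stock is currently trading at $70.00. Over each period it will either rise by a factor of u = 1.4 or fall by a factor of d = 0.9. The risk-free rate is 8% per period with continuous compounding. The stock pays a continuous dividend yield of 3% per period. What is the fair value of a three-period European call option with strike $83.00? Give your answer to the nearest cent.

$8.47

Per-period risk-free factor R = e^0.08 = 1.0833; dividend-adjusted growth = e^(0.08−0.03) = 1.0513.
Risk-neutral probability p = (1.0513 − 0.9)/(1.4 − 0.9) = 0.1513/0.5000 = 0.3025
Terminal stock prices: S_uuu = 192.1, S_uud = 123.5, S_udd = 79.38, S_ddd = 51.03
Terminal payoffs (S − K): max(109.1, 0) = 109.1, max(40.48, 0) = 40.48, max(-3.62, 0) = 0, max(-31.97, 0) = 0
Node uu (S = 137.2): V_uu = e^(−0.08)·[0.3025·109.0800 + 0.6975·40.4800] = 56.5265
Node ud (S = 88.2): V_ud = e^(−0.08)·[0.3025·40.4800 + 0.6975·0.0000] = 11.3053
Node dd (S = 56.7): V_dd = e^(−0.08)·[0.3025·0.0000 + 0.6975·0.0000] = 0.0000
Node u (S = 98): V_u = e^(−0.08)·[0.3025·56.5265 + 0.6975·11.3053] = 23.0656
Node d (S = 63): V_d = e^(−0.08)·[0.3025·11.3053 + 0.6975·0.0000] = 3.1574
Node 0 (S = 70): V_0 = e^(−0.08)·[0.3025·23.0656 + 0.6975·3.1574] = 8.4746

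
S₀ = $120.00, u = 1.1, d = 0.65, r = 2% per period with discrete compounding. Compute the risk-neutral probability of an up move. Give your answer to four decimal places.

Risk-neutral probability p = (1 + 0.02 − 0.65)/(1.1 − 0.65) = 0.3700/0.4500 = 0.8222

p = 0.8222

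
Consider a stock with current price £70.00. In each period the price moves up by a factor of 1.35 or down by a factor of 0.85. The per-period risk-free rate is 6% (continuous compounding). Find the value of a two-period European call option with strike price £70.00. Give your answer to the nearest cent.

Risk-neutral probability p = (e^0.06 − 0.85)/(1.35 − 0.85) = 0.2118/0.5000 = 0.4237
Terminal stock prices: S_uu = 127.6, S_ud = 80.33, S_dd = 50.57
Terminal payoffs (S − K): max(57.58, 0) = 57.58, max(10.33, 0) = 10.33, max(-19.43, 0) = 0
Node u (S = 94.5): V_u = e^(−0.06)·[0.4237·57.5750 + 0.5763·10.3250] = 28.5765
Node d (S = 59.5): V_d = e^(−0.06)·[0.4237·10.3250 + 0.5763·0.0000] = 4.1197
Node 0 (S = 70): V_0 = e^(−0.06)·[0.4237·28.5765 + 0.5763·4.1197] = 13.6380

£13.64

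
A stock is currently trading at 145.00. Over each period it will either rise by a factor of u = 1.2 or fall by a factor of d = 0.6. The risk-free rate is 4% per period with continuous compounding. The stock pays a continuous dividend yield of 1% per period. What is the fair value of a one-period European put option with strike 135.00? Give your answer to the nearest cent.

13.03

Per-period risk-free factor R = e^0.04 = 1.0408; dividend-adjusted growth = e^(0.04−0.01) = 1.0305.
Risk-neutral probability p = (1.0305 − 0.6)/(1.2 − 0.6) = 0.4305/0.6000 = 0.7174
Terminal stock prices: S_u = 174, S_d = 87
Terminal payoffs (K − S): max(-39, 0) = 0, max(48, 0) = 48
Node 0 (S = 145): V_0 = e^(−0.04)·[0.7174·0.0000 + 0.2826·48.0000] = 13.0318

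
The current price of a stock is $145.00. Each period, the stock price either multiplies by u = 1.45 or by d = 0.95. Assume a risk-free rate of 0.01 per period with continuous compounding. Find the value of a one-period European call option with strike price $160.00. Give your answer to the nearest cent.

Risk-neutral probability p = (e^0.01 − 0.95)/(1.45 − 0.95) = 0.0601/0.5000 = 0.1201
Terminal stock prices: S_u = 210.2, S_d = 137.8
Terminal payoffs (S − K): max(50.25, 0) = 50.25, max(-22.25, 0) = 0
Node 0 (S = 145): V_0 = e^(−0.01)·[0.1201·50.2500 + 0.8799·0.0000] = 5.9750

$5.97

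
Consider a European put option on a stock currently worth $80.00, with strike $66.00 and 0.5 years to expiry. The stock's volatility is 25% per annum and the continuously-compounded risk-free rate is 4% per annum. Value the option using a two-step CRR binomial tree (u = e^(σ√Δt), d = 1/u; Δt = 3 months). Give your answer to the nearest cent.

$0.87

CRR parameters: u = e^(σ√Δt) = e^(0.25·√0.25) = 1.1331, d = 1/u = 0.8825
Per-period rate: rΔt = 0.04·0.25 = 0.01, so R = e^0.01 = 1.0101
Risk-neutral probability p = (e^0.01 − 0.8825)/(1.1331 − 0.8825) = 0.1276/0.2507 = 0.5089
Terminal stock prices: S_uu = 102.7, S_ud = 80, S_dd = 62.3
Terminal payoffs (K − S): max(-36.72, 0) = 0, max(-14, 0) = 0, max(3.696, 0) = 3.696
Node u (S = 90.65): V_u = e^(−0.01)·[0.5089·0.0000 + 0.4911·0.0000] = 0.0000
Node d (S = 70.6): V_d = e^(−0.01)·[0.5089·0.0000 + 0.4911·3.6959] = 1.7971
Node 0 (S = 80): V_0 = e^(−0.01)·[0.5089·0.0000 + 0.4911·1.7971] = 0.8738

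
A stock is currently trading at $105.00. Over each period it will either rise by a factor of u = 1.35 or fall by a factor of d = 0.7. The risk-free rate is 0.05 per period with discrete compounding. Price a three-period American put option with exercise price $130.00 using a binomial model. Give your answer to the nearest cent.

Risk-neutral probability p = (1 + 0.05 − 0.7)/(1.35 − 0.7) = 0.3500/0.6500 = 0.5385
Terminal stock prices: S_uuu = 258.3, S_uud = 134, S_udd = 69.46, S_ddd = 36.01
Terminal payoffs (K − S): max(-128.3, 0) = 0, max(-3.954, 0) = 0, max(60.54, 0) = 60.54, max(93.99, 0) = 93.99
Node uu (S = 191.4): continuation = 1/1.05·[0.5385·0.0000 + 0.4615·0.0000] = 0.0000; exercise value = 0.0000 ≤ continuation, so V_uu = 0.0000
Node ud (S = 99.22): continuation = 1/1.05·[0.5385·0.0000 + 0.4615·60.5425] = 26.6121; exercise value = 30.7750 > continuation, so V_ud = 30.7750 (exercise)
Node dd (S = 51.45): continuation = 1/1.05·[0.5385·60.5425 + 0.4615·93.9850] = 72.3595; exercise value = 78.5500 > continuation, so V_dd = 78.5500 (exercise)
Node u (S = 141.8): continuation = 1/1.05·[0.5385·0.0000 + 0.4615·30.7750] = 13.5275; exercise value = 0.0000 ≤ continuation, so V_u = 13.5275
Node d (S = 73.5): continuation = 1/1.05·[0.5385·30.7750 + 0.4615·78.5500] = 50.3095; exercise value = 56.5000 > continuation, so V_d = 56.5000 (exercise)
Node 0 (S = 105): continuation = 1/1.05·[0.5385·13.5275 + 0.4615·56.5000] = 31.7723; exercise value = 25.0000 ≤ continuation, so V_0 = 31.7723

$31.77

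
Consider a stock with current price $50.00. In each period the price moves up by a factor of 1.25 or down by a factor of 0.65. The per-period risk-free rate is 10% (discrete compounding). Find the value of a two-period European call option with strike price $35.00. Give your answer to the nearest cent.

Risk-neutral probability p = (1 + 0.1 − 0.65)/(1.25 − 0.65) = 0.4500/0.6000 = 0.7500
Terminal stock prices: S_uu = 78.12, S_ud = 40.62, S_dd = 21.13
Terminal payoffs (S − K): max(43.12, 0) = 43.12, max(5.625, 0) = 5.625, max(-13.87, 0) = 0
Node u (S = 62.5): V_u = 1/1.1·[0.7500·43.1250 + 0.2500·5.6250] = 30.6818
Node d (S = 32.5): V_d = 1/1.1·[0.7500·5.6250 + 0.2500·0.0000] = 3.8352
Node 0 (S = 50): V_0 = 1/1.1·[0.7500·30.6818 + 0.2500·3.8352] = 21.7911

$21.79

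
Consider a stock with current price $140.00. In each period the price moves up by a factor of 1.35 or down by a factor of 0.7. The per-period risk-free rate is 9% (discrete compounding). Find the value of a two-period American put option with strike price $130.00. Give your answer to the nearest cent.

Risk-neutral probability p = (1 + 0.09 − 0.7)/(1.35 − 0.7) = 0.3900/0.6500 = 0.6000
Terminal stock prices: S_uu = 255.2, S_ud = 132.3, S_dd = 68.6
Terminal payoffs (K − S): max(-125.2, 0) = 0, max(-2.3, 0) = 0, max(61.4, 0) = 61.4
Node u (S = 189): continuation = 1/1.09·[0.6000·0.0000 + 0.4000·0.0000] = 0.0000; exercise value = 0.0000 ≤ continuation, so V_u = 0.0000
Node d (S = 98): continuation = 1/1.09·[0.6000·0.0000 + 0.4000·61.4000] = 22.5321; exercise value = 32.0000 > continuation, so V_d = 32.0000 (exercise)
Node 0 (S = 140): continuation = 1/1.09·[0.6000·0.0000 + 0.4000·32.0000] = 11.7431; exercise value = 0.0000 ≤ continuation, so V_0 = 11.7431

$11.74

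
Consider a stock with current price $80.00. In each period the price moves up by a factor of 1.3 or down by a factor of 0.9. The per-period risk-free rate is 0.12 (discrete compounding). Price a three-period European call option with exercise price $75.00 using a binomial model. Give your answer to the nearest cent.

$27.70

Risk-neutral probability p = (1 + 0.12 − 0.9)/(1.3 − 0.9) = 0.2200/0.4000 = 0.5500
Terminal stock prices: S_uuu = 175.8, S_uud = 121.7, S_udd = 84.24, S_ddd = 58.32
Terminal payoffs (S − K): max(100.8, 0) = 100.8, max(46.68, 0) = 46.68, max(9.24, 0) = 9.24, max(-16.68, 0) = 0
Node uu (S = 135.2): V_uu = 1/1.12·[0.5500·100.7600 + 0.4500·46.6800] = 68.2357
Node ud (S = 93.6): V_ud = 1/1.12·[0.5500·46.6800 + 0.4500·9.2400] = 26.6357
Node dd (S = 64.8): V_dd = 1/1.12·[0.5500·9.2400 + 0.4500·0.0000] = 4.5375
Node u (S = 104): V_u = 1/1.12·[0.5500·68.2357 + 0.4500·26.6357] = 44.2105
Node d (S = 72): V_d = 1/1.12·[0.5500·26.6357 + 0.4500·4.5375] = 14.9031
Node 0 (S = 80): V_0 = 1/1.12·[0.5500·44.2105 + 0.4500·14.9031] = 27.6984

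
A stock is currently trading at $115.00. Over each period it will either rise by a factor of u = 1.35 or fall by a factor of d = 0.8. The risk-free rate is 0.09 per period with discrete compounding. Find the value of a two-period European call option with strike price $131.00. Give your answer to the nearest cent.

$18.39

Risk-neutral probability p = (1 + 0.09 − 0.8)/(1.35 − 0.8) = 0.2900/0.5500 = 0.5273
Terminal stock prices: S_uu = 209.6, S_ud = 124.2, S_dd = 73.6
Terminal payoffs (S − K): max(78.59, 0) = 78.59, max(-6.8, 0) = 0, max(-57.4, 0) = 0
Node u (S = 155.2): V_u = 1/1.09·[0.5273·78.5875 + 0.4727·0.0000] = 38.0156
Node d (S = 92): V_d = 1/1.09·[0.5273·0.0000 + 0.4727·0.0000] = 0.0000
Node 0 (S = 115): V_0 = 1/1.09·[0.5273·38.0156 + 0.4727·0.0000] = 18.3895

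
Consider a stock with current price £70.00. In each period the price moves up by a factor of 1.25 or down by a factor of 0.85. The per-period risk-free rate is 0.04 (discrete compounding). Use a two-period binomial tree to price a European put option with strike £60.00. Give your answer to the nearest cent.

£2.40

Risk-neutral probability p = (1 + 0.04 − 0.85)/(1.25 − 0.85) = 0.1900/0.4000 = 0.4750
Terminal stock prices: S_uu = 109.4, S_ud = 74.38, S_dd = 50.57
Terminal payoffs (K − S): max(-49.38, 0) = 0, max(-14.38, 0) = 0, max(9.425, 0) = 9.425
Node u (S = 87.5): V_u = 1/1.04·[0.4750·0.0000 + 0.5250·0.0000] = 0.0000
Node d (S = 59.5): V_d = 1/1.04·[0.4750·0.0000 + 0.5250·9.4250] = 4.7578
Node 0 (S = 70): V_0 = 1/1.04·[0.4750·0.0000 + 0.5250·4.7578] = 2.4018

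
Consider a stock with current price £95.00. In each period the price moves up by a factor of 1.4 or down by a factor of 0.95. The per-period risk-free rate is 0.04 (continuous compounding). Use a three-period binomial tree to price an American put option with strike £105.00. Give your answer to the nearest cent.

Risk-neutral probability p = (e^0.04 − 0.95)/(1.4 − 0.95) = 0.0908/0.4500 = 0.2018
Terminal stock prices: S_uuu = 260.7, S_uud = 176.9, S_udd = 120, S_ddd = 81.45
Terminal payoffs (K − S): max(-155.7, 0) = 0, max(-71.89, 0) = 0, max(-15.03, 0) = 0, max(23.55, 0) = 23.55
Node uu (S = 186.2): continuation = e^(−0.04)·[0.2018·0.0000 + 0.7982·0.0000] = 0.0000; exercise value = 0.0000 ≤ continuation, so V_uu = 0.0000
Node ud (S = 126.3): continuation = e^(−0.04)·[0.2018·0.0000 + 0.7982·0.0000] = 0.0000; exercise value = 0.0000 ≤ continuation, so V_ud = 0.0000
Node dd (S = 85.74): continuation = e^(−0.04)·[0.2018·0.0000 + 0.7982·23.5494] = 18.0600; exercise value = 19.2625 > continuation, so V_dd = 19.2625 (exercise)
Node u (S = 133): continuation = e^(−0.04)·[0.2018·0.0000 + 0.7982·0.0000] = 0.0000; exercise value = 0.0000 ≤ continuation, so V_u = 0.0000
Node d (S = 90.25): continuation = e^(−0.04)·[0.2018·0.0000 + 0.7982·19.2625] = 14.7724; exercise value = 14.7500 ≤ continuation, so V_d = 14.7724
Node 0 (S = 95): continuation = e^(−0.04)·[0.2018·0.0000 + 0.7982·14.7724] = 11.3290; exercise value = 10.0000 ≤ continuation, so V_0 = 11.3290

£11.33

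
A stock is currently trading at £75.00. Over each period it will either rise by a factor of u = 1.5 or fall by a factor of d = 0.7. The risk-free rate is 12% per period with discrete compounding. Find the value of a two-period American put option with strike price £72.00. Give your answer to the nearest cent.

Risk-neutral probability p = (1 + 0.12 − 0.7)/(1.5 − 0.7) = 0.4200/0.8000 = 0.5250
Terminal stock prices: S_uu = 168.8, S_ud = 78.75, S_dd = 36.75
Terminal payoffs (K − S): max(-96.75, 0) = 0, max(-6.75, 0) = 0, max(35.25, 0) = 35.25
Node u (S = 112.5): continuation = 1/1.12·[0.5250·0.0000 + 0.4750·0.0000] = 0.0000; exercise value = 0.0000 ≤ continuation, so V_u = 0.0000
Node d (S = 52.5): continuation = 1/1.12·[0.5250·0.0000 + 0.4750·35.2500] = 14.9498; exercise value = 19.5000 > continuation, so V_d = 19.5000 (exercise)
Node 0 (S = 75): continuation = 1/1.12·[0.5250·0.0000 + 0.4750·19.5000] = 8.2701; exercise value = 0.0000 ≤ continuation, so V_0 = 8.2701

£8.27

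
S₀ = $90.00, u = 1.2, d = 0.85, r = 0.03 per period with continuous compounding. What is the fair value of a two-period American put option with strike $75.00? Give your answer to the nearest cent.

Risk-neutral probability p = (e^0.03 − 0.85)/(1.2 − 0.85) = 0.1805/0.3500 = 0.5156
Terminal stock prices: S_uu = 129.6, S_ud = 91.8, S_dd = 65.02
Terminal payoffs (K − S): max(-54.6, 0) = 0, max(-16.8, 0) = 0, max(9.975, 0) = 9.975
Node u (S = 108): continuation = e^(−0.03)·[0.5156·0.0000 + 0.4844·0.0000] = 0.0000; exercise value = 0.0000 ≤ continuation, so V_u = 0.0000
Node d (S = 76.5): continuation = e^(−0.03)·[0.5156·0.0000 + 0.4844·9.9750] = 4.6892; exercise value = 0.0000 ≤ continuation, so V_d = 4.6892
Node 0 (S = 90): continuation = e^(−0.03)·[0.5156·0.0000 + 0.4844·4.6892] = 2.2044; exercise value = 0.0000 ≤ continuation, so V_0 = 2.2044

$2.20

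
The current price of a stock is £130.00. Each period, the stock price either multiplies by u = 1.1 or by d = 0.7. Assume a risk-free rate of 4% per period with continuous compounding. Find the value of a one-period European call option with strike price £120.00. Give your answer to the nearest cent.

£18.83

Risk-neutral probability p = (e^0.04 − 0.7)/(1.1 − 0.7) = 0.3408/0.4000 = 0.8520
Terminal stock prices: S_u = 143, S_d = 91
Terminal payoffs (S − K): max(23, 0) = 23, max(-29, 0) = 0
Node 0 (S = 130): V_0 = e^(−0.04)·[0.8520·23.0000 + 0.1480·0.0000] = 18.8282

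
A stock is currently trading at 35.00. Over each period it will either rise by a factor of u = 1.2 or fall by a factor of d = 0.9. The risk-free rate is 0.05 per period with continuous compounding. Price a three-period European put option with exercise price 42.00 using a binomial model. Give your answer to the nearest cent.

4.28

Risk-neutral probability p = (e^0.05 − 0.9)/(1.2 − 0.9) = 0.1513/0.3000 = 0.5042
Terminal stock prices: S_uuu = 60.48, S_uud = 45.36, S_udd = 34.02, S_ddd = 25.52
Terminal payoffs (K − S): max(-18.48, 0) = 0, max(-3.36, 0) = 0, max(7.98, 0) = 7.98, max(16.48, 0) = 16.48
Node uu (S = 50.4): V_uu = e^(−0.05)·[0.5042·0.0000 + 0.4958·0.0000] = 0.0000
Node ud (S = 37.8): V_ud = e^(−0.05)·[0.5042·0.0000 + 0.4958·7.9800] = 3.7632
Node dd (S = 28.35): V_dd = e^(−0.05)·[0.5042·7.9800 + 0.4958·16.4850] = 11.6016
Node u (S = 42): V_u = e^(−0.05)·[0.5042·0.0000 + 0.4958·3.7632] = 1.7747
Node d (S = 31.5): V_d = e^(−0.05)·[0.5042·3.7632 + 0.4958·11.6016] = 7.2762
Node 0 (S = 35): V_0 = e^(−0.05)·[0.5042·1.7747 + 0.4958·7.2762] = 4.2825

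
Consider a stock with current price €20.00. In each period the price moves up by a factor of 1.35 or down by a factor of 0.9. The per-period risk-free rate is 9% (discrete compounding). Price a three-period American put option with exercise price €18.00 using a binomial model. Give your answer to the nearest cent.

€0.51

Risk-neutral probability p = (1 + 0.09 − 0.9)/(1.35 − 0.9) = 0.1900/0.4500 = 0.4222
Terminal stock prices: S_uuu = 49.21, S_uud = 32.81, S_udd = 21.87, S_ddd = 14.58
Terminal payoffs (K − S): max(-31.21, 0) = 0, max(-14.81, 0) = 0, max(-3.87, 0) = 0, max(3.42, 0) = 3.42
Node uu (S = 36.45): continuation = 1/1.09·[0.4222·0.0000 + 0.5778·0.0000] = 0.0000; exercise value = 0.0000 ≤ continuation, so V_uu = 0.0000
Node ud (S = 24.3): continuation = 1/1.09·[0.4222·0.0000 + 0.5778·0.0000] = 0.0000; exercise value = 0.0000 ≤ continuation, so V_ud = 0.0000
Node dd (S = 16.2): continuation = 1/1.09·[0.4222·0.0000 + 0.5778·3.4200] = 1.8128; exercise value = 1.8000 ≤ continuation, so V_dd = 1.8128
Node u (S = 27): continuation = 1/1.09·[0.4222·0.0000 + 0.5778·0.0000] = 0.0000; exercise value = 0.0000 ≤ continuation, so V_u = 0.0000
Node d (S = 18): continuation = 1/1.09·[0.4222·0.0000 + 0.5778·1.8128] = 0.9609; exercise value = 0.0000 ≤ continuation, so V_d = 0.9609
Node 0 (S = 20): continuation = 1/1.09·[0.4222·0.0000 + 0.5778·0.9609] = 0.5094; exercise value = 0.0000 ≤ continuation, so V_0 = 0.5094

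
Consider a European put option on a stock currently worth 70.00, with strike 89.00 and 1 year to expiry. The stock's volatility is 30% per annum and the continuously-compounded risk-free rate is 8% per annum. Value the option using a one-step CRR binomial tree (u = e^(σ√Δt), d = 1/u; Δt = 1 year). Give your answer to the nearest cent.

CRR parameters: u = e^(σ√Δt) = e^(0.3·√1) = 1.3499, d = 1/u = 0.7408
Per-period rate: rΔt = 0.08·1 = 0.08, so R = e^0.08 = 1.0833
Risk-neutral probability p = (e^0.08 − 0.7408)/(1.3499 − 0.7408) = 0.3425/0.6090 = 0.5623
Terminal stock prices: S_u = 94.49, S_d = 51.86
Terminal payoffs (K − S): max(-5.49, 0) = 0, max(37.14, 0) = 37.14
Node 0 (S = 70): V_0 = e^(−0.08)·[0.5623·0.0000 + 0.4377·37.1427] = 15.0071

15.01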